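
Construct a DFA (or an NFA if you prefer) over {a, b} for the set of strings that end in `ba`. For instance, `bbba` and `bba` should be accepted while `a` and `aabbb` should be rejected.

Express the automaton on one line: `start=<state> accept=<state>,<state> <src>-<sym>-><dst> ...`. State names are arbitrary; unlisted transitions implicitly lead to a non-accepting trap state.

Let each state record the length of the longest suffix of the input read so far that is also a prefix of `ba`. q1 means the last symbol is `b`; q2 means the last 2 symbols are `ba`. Accept only at q2, where the string currently ends in `ba`.
With 3 states:
        a   b  
>  q0   q0  q1 
   q1   q2  q1 
 * q2   q0  q1 
(> = start, * = accepting)

start=q0 accept=q2 q0-a->q0 q0-b->q1 q1-a->q2 q1-b->q1 q2-a->q0 q2-b->q1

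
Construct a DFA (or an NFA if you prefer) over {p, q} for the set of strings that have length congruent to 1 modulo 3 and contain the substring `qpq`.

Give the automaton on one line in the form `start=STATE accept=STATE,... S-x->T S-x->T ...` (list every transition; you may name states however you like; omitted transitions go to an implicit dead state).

Handle the two conditions separately and then intersect. The first has 3 states tracking the input length modulo 3; the second has 4 states tracking whether and how much of `qpq` has been seen. A product state is a pair (one from each), accepting exactly when both do.
A 12-state machine:
          p    q  
>  S0     S1   S2 
   S1     S3   S4 
   S2     S5   S4 
   S3     S0   S6 
   S4     S7   S6 
   S5     S0   S8 
   S6     S9   S2 
   S7     S1  S10 
   S8    S10  S10 
   S9     S3  S11 
 * S10   S11  S11 
   S11    S8   S8 
(> = start, * = accepting)

start=S0 accept=S10 S0-p->S1 S0-q->S2 S1-p->S3 S1-q->S4 S2-p->S5 S2-q->S4 S3-p->S0 S3-q->S6 S4-p->S7 S4-q->S6 S5-p->S0 S5-q->S8 S6-p->S9 S6-q->S2 S7-p->S1 S7-q->S10 S8-p->S10 S8-q->S10 S9-p->S3 S9-q->S11 S10-p->S11 S10-q->S11 S11-p->S8 S11-q->S8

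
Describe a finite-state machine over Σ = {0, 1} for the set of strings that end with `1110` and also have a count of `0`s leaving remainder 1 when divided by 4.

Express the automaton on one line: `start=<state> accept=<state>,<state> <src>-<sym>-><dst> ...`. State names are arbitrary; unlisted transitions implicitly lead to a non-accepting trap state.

start=q0 accept=q7 q0-0->q1 q0-1->q2 q1-0->q3 q1-1->q1 q2-0->q1 q2-1->q4 q3-0->q5 q3-1->q3 q4-0->q1 q4-1->q6 q5-0->q0 q5-1->q5 q6-0->q7 q6-1->q6 q7-0->q3 q7-1->q1

Build one automaton per condition and run them in lockstep. The first has 5 states tracking how much of the suffix `1110` has currently been matched; the second has 4 states tracking the count of `0`s modulo 4. A product state is a pair (one from each), accepting exactly when both do. After merging equivalent states the machine shrinks.
With 8 states:
        0   1  
>  q0   q1  q2 
   q1   q3  q1 
   q2   q1  q4 
   q3   q5  q3 
   q4   q1  q6 
   q5   q0  q5 
   q6   q7  q6 
 * q7   q3  q1 
(> = start, * = accepting)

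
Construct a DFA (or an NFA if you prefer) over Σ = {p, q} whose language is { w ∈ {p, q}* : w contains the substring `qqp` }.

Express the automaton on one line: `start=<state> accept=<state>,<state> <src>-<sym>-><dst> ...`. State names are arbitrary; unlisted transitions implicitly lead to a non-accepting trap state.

start=A accept=D A-p->A A-q->B B-p->A B-q->C C-p->D C-q->C D-p->D D-q->D

Track how much of `qqp` has been matched so far: state A is no progress, D is the absorbing accept state reached once `qqp` has occurred. Intermediate states record partial matches; on a mismatch, fall back to the longest reusable overlap.
4 states suffice.
       p  q 
>  A   A  B 
   B   A  C 
   C   D  C 
 * D   D  D 
(> = start, * = accepting)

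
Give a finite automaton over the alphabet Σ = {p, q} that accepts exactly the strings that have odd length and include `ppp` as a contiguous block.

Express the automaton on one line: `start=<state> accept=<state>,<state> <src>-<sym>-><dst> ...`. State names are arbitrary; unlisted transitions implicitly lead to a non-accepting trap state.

start=S0 accept=S5 S0-p->S1 S0-q->S2 S1-p->S3 S1-q->S0 S2-p->S4 S2-q->S0 S3-p->S5 S3-q->S2 S4-p->S6 S4-q->S2 S5-p->S7 S5-q->S7 S6-p->S7 S6-q->S0 S7-p->S5 S7-q->S5

Run two small machines in parallel and take their product. One (2 states) tracks the input length modulo 2; the other (4 states) tracks whether and how much of `ppp` has been seen. Each combined state is a pair, one component from each; accept when both components accept.
        p   q  
>  S0   S1  S2 
   S1   S3  S0 
   S2   S4  S0 
   S3   S5  S2 
   S4   S6  S2 
 * S5   S7  S7 
   S6   S7  S0 
   S7   S5  S5 
(> = start, * = accepting)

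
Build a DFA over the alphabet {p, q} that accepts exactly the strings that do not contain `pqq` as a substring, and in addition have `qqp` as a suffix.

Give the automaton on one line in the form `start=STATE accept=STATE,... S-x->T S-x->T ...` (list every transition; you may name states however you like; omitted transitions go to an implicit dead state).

Run two small machines in parallel and take their product. One (4 states) tracks partial matches of the forbidden pattern `pqq`; the other (4 states) tracks how much of the suffix `qqp` has currently been matched. Each combined state is a pair, one component from each; accept when both components accept. Equivalent product states are then merged.
5 states suffice.
        p   q  
>  s0   s1  s2 
   s1   s1  s1 
   s2   s1  s3 
   s3   s4  s3 
 * s4   s1  s1 
(> = start, * = accepting)

start=s0 accept=s4 s0-p->s1 s0-q->s2 s1-p->s1 s1-q->s1 s2-p->s1 s2-q->s3 s3-p->s4 s3-q->s3 s4-p->s1 s4-q->s1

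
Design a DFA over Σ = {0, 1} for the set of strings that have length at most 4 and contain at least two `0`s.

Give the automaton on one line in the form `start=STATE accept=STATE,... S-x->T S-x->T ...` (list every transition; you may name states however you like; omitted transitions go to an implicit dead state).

start=q0 accept=q3,q6,q9 q0-0->q1 q0-1->q2 q1-0->q3 q1-1->q4 q2-0->q4 q2-1->q5 q3-0->q6 q3-1->q6 q4-0->q6 q4-1->q7 q5-0->q7 q5-1->q8 q6-0->q9 q6-1->q9 q7-0->q9 q7-1->q8 q8-0->q8 q8-1->q8 q9-0->q8 q9-1->q8

Run two small machines in parallel and take their product. One (6 states) tracks the input length, saturating at 5; the other (4 states) tracks the count of `0`s, saturating at 3. Each combined state is a pair, one component from each; accept when both components accept. Equivalent product states are then merged.
10 states suffice.
        0   1  
>  q0   q1  q2 
   q1   q3  q4 
   q2   q4  q5 
 * q3   q6  q6 
   q4   q6  q7 
   q5   q7  q8 
 * q6   q9  q9 
   q7   q9  q8 
   q8   q8  q8 
 * q9   q8  q8 
(> = start, * = accepting)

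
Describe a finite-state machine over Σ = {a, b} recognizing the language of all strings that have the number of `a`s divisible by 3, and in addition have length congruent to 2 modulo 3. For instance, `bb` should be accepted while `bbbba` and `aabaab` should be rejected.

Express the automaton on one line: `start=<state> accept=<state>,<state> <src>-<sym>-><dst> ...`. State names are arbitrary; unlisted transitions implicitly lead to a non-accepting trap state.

start=s0 accept=s5 s0-a->s1 s0-b->s2 s1-a->s3 s1-b->s4 s2-a->s4 s2-b->s5 s3-a->s0 s3-b->s6 s4-a->s6 s4-b->s7 s5-a->s7 s5-b->s0 s6-a->s2 s6-b->s8 s7-a->s8 s7-b->s1 s8-a->s5 s8-b->s3

Run two small machines in parallel and take their product. The first has 3 states tracking the count of `a`s modulo 3; the second has 3 states tracking the input length modulo 3. A product state is a pair (one from each), accepting exactly when both do.
A 9-state machine:
        a   b  
>  s0   s1  s2 
   s1   s3  s4 
   s2   s4  s5 
   s3   s0  s6 
   s4   s6  s7 
 * s5   s7  s0 
   s6   s2  s8 
   s7   s8  s1 
   s8   s5  s3 
(> = start, * = accepting)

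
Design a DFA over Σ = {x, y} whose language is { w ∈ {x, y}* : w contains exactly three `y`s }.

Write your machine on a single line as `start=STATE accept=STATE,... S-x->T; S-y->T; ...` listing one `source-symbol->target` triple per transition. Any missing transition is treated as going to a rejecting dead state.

start=q0; accept=q3; q0-x->q0; q0-y->q1; q1-x->q1; q1-y->q2; q2-x->q2; q2-y->q3; q3-x->q3; q3-y->q4; q4-x->q4; q4-y->q4

Count `y`s, saturating at 4: states q0 through q3 mean 0 through 3 `y`s seen; q4 means more than 3. Each `y` increments (capped at q4); other symbols loop. Accept from {q3}.
A 5-state machine:
        x   y  
>  q0   q0  q1 
   q1   q1  q2 
   q2   q2  q3 
 * q3   q3  q4 
   q4   q4  q4 
(> = start, * = accepting)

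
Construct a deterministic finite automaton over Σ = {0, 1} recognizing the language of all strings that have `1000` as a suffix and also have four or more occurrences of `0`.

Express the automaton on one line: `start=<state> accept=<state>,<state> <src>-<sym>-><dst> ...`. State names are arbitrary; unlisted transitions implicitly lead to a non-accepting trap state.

start=q0 accept=q19,q23 q0-0->q1 q0-1->q2 q1-0->q3 q1-1->q4 q2-0->q5 q2-1->q2 q3-0->q6 q3-1->q7 q4-0->q8 q4-1->q4 q5-0->q9 q5-1->q4 q6-0->q10 q6-1->q11 q7-0->q12 q7-1->q7 q8-0->q13 q8-1->q7 q9-0->q14 q9-1->q7 q10-0->q15 q10-1->q16 q11-0->q17 q11-1->q11 q12-0->q18 q12-1->q11 q13-0->q19 q13-1->q11 q14-0->q10 q14-1->q11 q15-0->q15 q15-1->q20 q16-0->q21 q16-1->q16 q17-0->q22 q17-1->q16 q18-0->q23 q18-1->q16 q19-0->q15 q19-1->q16 q20-0->q21 q20-1->q20 q21-0->q22 q21-1->q20 q22-0->q23 q22-1->q20 q23-0->q15 q23-1->q20

Run two small machines in parallel and take their product. One (5 states) tracks how much of the suffix `1000` has currently been matched; the other (6 states) tracks the count of `0`s, saturating at 5. Each combined state is a pair, one component from each; accept when both components accept.
          0    1  
>  q0     q1   q2 
   q1     q3   q4 
   q2     q5   q2 
   q3     q6   q7 
   q4     q8   q4 
   q5     q9   q4 
   q6    q10  q11 
   q7    q12   q7 
   q8    q13   q7 
   q9    q14   q7 
   q10   q15  q16 
   q11   q17  q11 
   q12   q18  q11 
   q13   q19  q11 
   q14   q10  q11 
   q15   q15  q20 
   q16   q21  q16 
   q17   q22  q16 
   q18   q23  q16 
 * q19   q15  q16 
   q20   q21  q20 
   q21   q22  q20 
   q22   q23  q20 
 * q23   q15  q20 
(> = start, * = accepting)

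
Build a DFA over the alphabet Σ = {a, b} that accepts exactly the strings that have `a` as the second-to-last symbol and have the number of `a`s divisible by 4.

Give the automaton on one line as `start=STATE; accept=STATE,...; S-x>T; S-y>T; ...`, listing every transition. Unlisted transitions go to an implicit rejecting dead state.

Handle the two conditions separately and then intersect. The first has 7 states tracking the last 2 symbols read; the second has 4 states tracking the count of `a`s modulo 4. A product state is a pair (one from each), accepting exactly when both do. Equivalent product states are then merged.
An 8-state machine:
        a   b  
>  s0   s1  s0 
   s1   s2  s1 
   s2   s3  s2 
   s3   s4  s5 
 * s4   s1  s6 
   s5   s7  s5 
 * s6   s1  s0 
   s7   s1  s6 
(> = start, * = accepting)

start=s0; accept=s4,s6; s0-a>s1; s0-b>s0; s1-a>s2; s1-b>s1; s2-a>s3; s2-b>s2; s3-a>s4; s3-b>s5; s4-a>s1; s4-b>s6; s5-a>s7; s5-b>s5; s6-a>s1; s6-b>s0; s7-a>s1; s7-b>s6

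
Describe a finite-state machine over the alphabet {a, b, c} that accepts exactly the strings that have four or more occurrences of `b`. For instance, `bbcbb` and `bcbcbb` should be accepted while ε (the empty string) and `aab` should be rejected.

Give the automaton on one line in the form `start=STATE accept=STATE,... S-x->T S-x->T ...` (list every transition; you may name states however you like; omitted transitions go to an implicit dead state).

start=S0 accept=S4,S5 S0-a->S0 S0-b->S1 S0-c->S0 S1-a->S1 S1-b->S2 S1-c->S1 S2-a->S2 S2-b->S3 S2-c->S2 S3-a->S3 S3-b->S4 S3-c->S3 S4-a->S4 S4-b->S5 S4-c->S4 S5-a->S5 S5-b->S5 S5-c->S5

Only the number of `b`s matters, and only up to 5. Make a chain S0 → S1 → S2 → S3 → S4 → S5 advanced by each `b` (with S5 absorbing); every other symbol self-loops. The accepting set is {S4, S5}.
A 6-state machine:
        a   b   c  
>  S0   S0  S1  S0 
   S1   S1  S2  S1 
   S2   S2  S3  S2 
   S3   S3  S4  S3 
 * S4   S4  S5  S4 
 * S5   S5  S5  S5 
(> = start, * = accepting)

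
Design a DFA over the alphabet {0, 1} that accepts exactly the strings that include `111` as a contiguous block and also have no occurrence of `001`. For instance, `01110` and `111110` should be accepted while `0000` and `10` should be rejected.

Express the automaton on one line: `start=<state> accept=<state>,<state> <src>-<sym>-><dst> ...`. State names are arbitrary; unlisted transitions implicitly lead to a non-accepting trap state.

Run two small machines in parallel and take their product. The first has 4 states tracking whether and how much of `111` has been seen; the second has 4 states tracking partial matches of the forbidden pattern `001`. A product state is a pair (one from each), accepting exactly when both do.
A 12-state machine:
       0  1 
>  A   B  C 
   B   D  C 
   C   B  E 
   D   D  F 
   E   B  G 
   F   H  I 
 * G   J  G 
   H   H  F 
   I   H  K 
 * J   L  G 
   K   K  K 
 * L   L  K 
(> = start, * = accepting)

start=A accept=G,J,L A-0->B A-1->C B-0->D B-1->C C-0->B C-1->E D-0->D D-1->F E-0->B E-1->G F-0->H F-1->I G-0->J G-1->G H-0->H H-1->F I-0->H I-1->K J-0->L J-1->G K-0->K K-1->K L-0->L L-1->K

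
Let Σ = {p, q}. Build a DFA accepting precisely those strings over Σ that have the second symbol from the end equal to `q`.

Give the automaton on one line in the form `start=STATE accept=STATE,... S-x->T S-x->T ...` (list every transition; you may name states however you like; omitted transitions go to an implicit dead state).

start=S0 accept=S5,S6 S0-p->S1 S0-q->S2 S1-p->S3 S1-q->S4 S2-p->S5 S2-q->S6 S3-p->S3 S3-q->S4 S4-p->S5 S4-q->S6 S5-p->S3 S5-q->S4 S6-p->S5 S6-q->S6

A DFA must remember the last 2 symbols (since which symbol is second-to-last isn't known until the input ends). Use one state per possible window of the last ≤2 symbols; accept from those whose window starts with `q`.
A 7-state machine:
        p   q  
>  S0   S1  S2 
   S1   S3  S4 
   S2   S5  S6 
   S3   S3  S4 
   S4   S5  S6 
 * S5   S3  S4 
 * S6   S5  S6 
(> = start, * = accepting)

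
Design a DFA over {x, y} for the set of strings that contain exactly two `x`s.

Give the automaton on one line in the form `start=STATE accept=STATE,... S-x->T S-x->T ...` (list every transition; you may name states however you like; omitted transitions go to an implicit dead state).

Only the number of `x`s matters, and only up to 3. Make a chain q0 → q1 → q2 → q3 advanced by each `x` (with q3 absorbing); every other symbol self-loops. The accepting set is {q2}.
        x   y  
>  q0   q1  q0 
   q1   q2  q1 
 * q2   q3  q2 
   q3   q3  q3 
(> = start, * = accepting)

start=q0 accept=q2 q0-x->q1 q0-y->q0 q1-x->q2 q1-y->q1 q2-x->q3 q2-y->q2 q3-x->q3 q3-y->q3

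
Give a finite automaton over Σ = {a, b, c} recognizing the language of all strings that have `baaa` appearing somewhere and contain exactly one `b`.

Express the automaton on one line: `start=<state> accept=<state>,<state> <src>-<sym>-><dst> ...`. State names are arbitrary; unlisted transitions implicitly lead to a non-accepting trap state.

Run two small machines in parallel and take their product. The first has 5 states tracking whether and how much of `baaa` has been seen; the second has 3 states tracking the count of `b`s, saturating at 2. A product state is a pair (one from each), accepting exactly when both do. Equivalent product states are then merged.
        a   b   c  
>  s0   s0  s1  s0 
   s1   s2  s3  s3 
   s2   s4  s3  s3 
   s3   s3  s3  s3 
   s4   s5  s3  s3 
 * s5   s5  s3  s5 
(> = start, * = accepting)

start=s0 accept=s5 s0-a->s0 s0-b->s1 s0-c->s0 s1-a->s2 s1-b->s3 s1-c->s3 s2-a->s4 s2-b->s3 s2-c->s3 s3-a->s3 s3-b->s3 s3-c->s3 s4-a->s5 s4-b->s3 s4-c->s3 s5-a->s5 s5-b->s3 s5-c->s5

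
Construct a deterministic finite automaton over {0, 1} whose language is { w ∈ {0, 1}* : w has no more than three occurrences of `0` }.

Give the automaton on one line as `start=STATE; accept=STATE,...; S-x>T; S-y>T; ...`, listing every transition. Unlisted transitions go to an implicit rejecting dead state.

start=q0; accept=q0,q1,q2,q3; q0-0>q1; q0-1>q0; q1-0>q2; q1-1>q1; q2-0>q3; q2-1>q2; q3-0>q4; q3-1>q3; q4-0>q4; q4-1>q4

Count `0`s, saturating at 4: states q0 through q3 mean 0 through 3 `0`s seen; q4 means more than 3. Each `0` increments (capped at q4); other symbols loop. Accept from {q0, q1, q2, q3}.
5 states suffice.
        0   1  
>* q0   q1  q0 
 * q1   q2  q1 
 * q2   q3  q2 
 * q3   q4  q3 
   q4   q4  q4 
(> = start, * = accepting)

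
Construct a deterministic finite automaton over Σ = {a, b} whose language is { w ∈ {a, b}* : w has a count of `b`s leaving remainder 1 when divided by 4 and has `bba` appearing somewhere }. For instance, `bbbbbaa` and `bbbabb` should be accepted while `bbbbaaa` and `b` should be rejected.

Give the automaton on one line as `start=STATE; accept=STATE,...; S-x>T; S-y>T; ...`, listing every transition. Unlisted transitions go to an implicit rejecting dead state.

Handle the two conditions separately and then intersect. One (4 states) tracks the count of `b`s modulo 4; the other (4 states) tracks whether and how much of `bba` has been seen. Each combined state is a pair, one component from each; accept when both components accept.
16 states suffice.
          a    b  
>  s0     s0   s1 
   s1     s2   s3 
   s2     s2   s4 
   s3     s5   s6 
   s4     s7   s6 
   s5     s5   s8 
   s6     s8   s9 
   s7     s7  s10 
   s8     s8  s11 
   s9    s11  s12 
   s10   s13   s9 
   s11   s11  s14 
   s12   s14   s3 
   s13   s13  s15 
 * s14   s14   s5 
   s15    s0  s12 
(> = start, * = accepting)

start=s0; accept=s14; s0-a>s0; s0-b>s1; s1-a>s2; s1-b>s3; s2-a>s2; s2-b>s4; s3-a>s5; s3-b>s6; s4-a>s7; s4-b>s6; s5-a>s5; s5-b>s8; s6-a>s8; s6-b>s9; s7-a>s7; s7-b>s10; s8-a>s8; s8-b>s11; s9-a>s11; s9-b>s12; s10-a>s13; s10-b>s9; s11-a>s11; s11-b>s14; s12-a>s14; s12-b>s3; s13-a>s13; s13-b>s15; s14-a>s14; s14-b>s5; s15-a>s0; s15-b>s12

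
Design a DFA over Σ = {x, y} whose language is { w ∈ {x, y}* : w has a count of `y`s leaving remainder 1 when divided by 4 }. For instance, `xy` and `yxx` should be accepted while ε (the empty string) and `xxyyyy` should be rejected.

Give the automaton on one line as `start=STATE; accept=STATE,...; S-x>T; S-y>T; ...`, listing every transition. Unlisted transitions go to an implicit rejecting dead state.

start=S0; accept=S1; S0-x>S0; S0-y>S1; S1-x>S1; S1-y>S2; S2-x>S2; S2-y>S3; S3-x>S3; S3-y>S0

The only thing that matters is how many `y`s have appeared, reduced mod 4. Use one state per residue: S0 for 0, …, S3 for 3. Reading `y` moves to the next residue; anything else stays put. S1 is accepting.
A 4-state machine:
        x   y  
>  S0   S0  S1 
 * S1   S1  S2 
   S2   S2  S3 
   S3   S3  S0 
(> = start, * = accepting)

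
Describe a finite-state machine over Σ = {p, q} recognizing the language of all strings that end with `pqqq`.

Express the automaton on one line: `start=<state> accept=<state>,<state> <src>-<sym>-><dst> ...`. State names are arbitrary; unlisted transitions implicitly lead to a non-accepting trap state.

start=A accept=E A-p->B A-q->A B-p->B B-q->C C-p->B C-q->D D-p->B D-q->E E-p->B E-q->A

Let each state record the length of the longest suffix of the input read so far that is also a prefix of `pqqq`. B means the last symbol is `p`; C means the last 2 symbols are `pq`; D means the last 3 symbols are `pqq`; E means the last 4 symbols are `pqqq`. Accept only at E, where the string currently ends in `pqqq`.
       p  q 
>  A   B  A 
   B   B  C 
   C   B  D 
   D   B  E 
 * E   B  A 
(> = start, * = accepting)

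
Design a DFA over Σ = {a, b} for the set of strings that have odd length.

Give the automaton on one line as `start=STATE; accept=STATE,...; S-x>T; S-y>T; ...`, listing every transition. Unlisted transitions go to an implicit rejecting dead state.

Only the length mod 2 matters, so use a 2-cycle: from any state, every input symbol moves to the next state, wrapping q1 back to q0. Mark q1 accepting.
With 2 states:
        a   b  
>  q0   q1  q1 
 * q1   q0  q0 
(> = start, * = accepting)

start=q0; accept=q1; q0-a>q1; q0-b>q1; q1-a>q0; q1-b>q0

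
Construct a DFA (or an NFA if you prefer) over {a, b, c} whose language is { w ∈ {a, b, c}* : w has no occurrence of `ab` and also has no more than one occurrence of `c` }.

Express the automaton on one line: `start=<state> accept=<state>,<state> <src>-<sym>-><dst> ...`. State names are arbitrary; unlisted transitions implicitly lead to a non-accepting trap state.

start=q0 accept=q0,q1,q2,q4 q0-a->q1 q0-b->q0 q0-c->q2 q1-a->q1 q1-b->q3 q1-c->q2 q2-a->q4 q2-b->q2 q2-c->q5 q3-a->q3 q3-b->q3 q3-c->q6 q4-a->q4 q4-b->q6 q4-c->q5 q5-a->q7 q5-b->q5 q5-c->q5 q6-a->q6 q6-b->q6 q6-c->q8 q7-a->q7 q7-b->q8 q7-c->q5 q8-a->q8 q8-b->q8 q8-c->q8

Run two small machines in parallel and take their product. The first has 3 states tracking partial matches of the forbidden pattern `ab`; the second has 3 states tracking the count of `c`s, saturating at 2. A product state is a pair (one from each), accepting exactly when both do.
A 9-state machine:
        a   b   c  
>* q0   q1  q0  q2 
 * q1   q1  q3  q2 
 * q2   q4  q2  q5 
   q3   q3  q3  q6 
 * q4   q4  q6  q5 
   q5   q7  q5  q5 
   q6   q6  q6  q8 
   q7   q7  q8  q5 
   q8   q8  q8  q8 
(> = start, * = accepting)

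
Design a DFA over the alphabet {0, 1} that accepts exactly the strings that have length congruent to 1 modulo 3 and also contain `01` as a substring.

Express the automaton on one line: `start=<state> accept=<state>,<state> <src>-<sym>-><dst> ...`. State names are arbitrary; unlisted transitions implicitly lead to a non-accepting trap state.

Handle the two conditions separately and then intersect. One (3 states) tracks the input length modulo 3; the other (3 states) tracks whether and how much of `01` has been seen. Each combined state is a pair, one component from each; accept when both components accept.
A 9-state machine:
        0   1  
>  S0   S1  S2 
   S1   S3  S4 
   S2   S3  S5 
   S3   S6  S7 
   S4   S7  S7 
   S5   S6  S0 
   S6   S1  S8 
   S7   S8  S8 
 * S8   S4  S4 
(> = start, * = accepting)

start=S0 accept=S8 S0-0->S1 S0-1->S2 S1-0->S3 S1-1->S4 S2-0->S3 S2-1->S5 S3-0->S6 S3-1->S7 S4-0->S7 S4-1->S7 S5-0->S6 S5-1->S0 S6-0->S1 S6-1->S8 S7-0->S8 S7-1->S8 S8-0->S4 S8-1->S4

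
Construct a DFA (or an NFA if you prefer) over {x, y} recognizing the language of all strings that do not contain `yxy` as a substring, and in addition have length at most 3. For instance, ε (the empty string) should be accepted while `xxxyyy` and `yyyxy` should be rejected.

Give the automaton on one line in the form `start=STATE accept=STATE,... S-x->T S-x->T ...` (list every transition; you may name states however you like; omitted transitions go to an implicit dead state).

start=q0 accept=q0,q1,q2,q3,q4,q5 q0-x->q1 q0-y->q2 q1-x->q3 q1-y->q3 q2-x->q4 q2-y->q3 q3-x->q5 q3-y->q5 q4-x->q5 q4-y->q6 q5-x->q6 q5-y->q6 q6-x->q6 q6-y->q6

Build one automaton per condition and run them in lockstep. The first has 4 states tracking partial matches of the forbidden pattern `yxy`; the second has 5 states tracking the input length, saturating at 4. A product state is a pair (one from each), accepting exactly when both do. Equivalent product states are then merged.
With 7 states:
        x   y  
>* q0   q1  q2 
 * q1   q3  q3 
 * q2   q4  q3 
 * q3   q5  q5 
 * q4   q5  q6 
 * q5   q6  q6 
   q6   q6  q6 
(> = start, * = accepting)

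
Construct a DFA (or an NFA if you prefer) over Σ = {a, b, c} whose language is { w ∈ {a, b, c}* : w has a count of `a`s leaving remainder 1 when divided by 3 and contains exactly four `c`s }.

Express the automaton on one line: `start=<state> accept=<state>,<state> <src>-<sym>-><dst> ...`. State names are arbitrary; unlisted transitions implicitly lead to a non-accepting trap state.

start=q0 accept=q13 q0-a->q1 q0-b->q0 q0-c->q2 q1-a->q3 q1-b->q1 q1-c->q4 q2-a->q4 q2-b->q2 q2-c->q5 q3-a->q0 q3-b->q3 q3-c->q6 q4-a->q6 q4-b->q4 q4-c->q7 q5-a->q7 q5-b->q5 q5-c->q8 q6-a->q2 q6-b->q6 q6-c->q9 q7-a->q9 q7-b->q7 q7-c->q10 q8-a->q10 q8-b->q8 q8-c->q11 q9-a->q5 q9-b->q9 q9-c->q12 q10-a->q12 q10-b->q10 q10-c->q13 q11-a->q13 q11-b->q11 q11-c->q14 q12-a->q8 q12-b->q12 q12-c->q15 q13-a->q15 q13-b->q13 q13-c->q14 q14-a->q14 q14-b->q14 q14-c->q14 q15-a->q11 q15-b->q15 q15-c->q14

Build one automaton per condition and run them in lockstep. One (3 states) tracks the count of `a`s modulo 3; the other (6 states) tracks the count of `c`s, saturating at 5. Each combined state is a pair, one component from each; accept when both components accept. After merging equivalent states the machine shrinks.
16 states suffice.
          a    b    c  
>  q0     q1   q0   q2 
   q1     q3   q1   q4 
   q2     q4   q2   q5 
   q3     q0   q3   q6 
   q4     q6   q4   q7 
   q5     q7   q5   q8 
   q6     q2   q6   q9 
   q7     q9   q7  q10 
   q8    q10   q8  q11 
   q9     q5   q9  q12 
   q10   q12  q10  q13 
   q11   q13  q11  q14 
   q12    q8  q12  q15 
 * q13   q15  q13  q14 
   q14   q14  q14  q14 
   q15   q11  q15  q14 
(> = start, * = accepting)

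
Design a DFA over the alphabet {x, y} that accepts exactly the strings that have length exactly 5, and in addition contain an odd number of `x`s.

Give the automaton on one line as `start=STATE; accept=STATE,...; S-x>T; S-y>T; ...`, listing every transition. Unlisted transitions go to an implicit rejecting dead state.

Build one automaton per condition and run them in lockstep. The first has 7 states tracking the input length, saturating at 6; the second has 2 states tracking the count of `x`s modulo 2. A product state is a pair (one from each), accepting exactly when both do.
13 states suffice.
          x    y  
>  q0     q1   q2 
   q1     q3   q4 
   q2     q4   q3 
   q3     q5   q6 
   q4     q6   q5 
   q5     q7   q8 
   q6     q8   q7 
   q7     q9  q10 
   q8    q10   q9 
 * q9    q11  q12 
   q10   q12  q11 
   q11   q12  q11 
   q12   q11  q12 
(> = start, * = accepting)

start=q0; accept=q9; q0-x>q1; q0-y>q2; q1-x>q3; q1-y>q4; q2-x>q4; q2-y>q3; q3-x>q5; q3-y>q6; q4-x>q6; q4-y>q5; q5-x>q7; q5-y>q8; q6-x>q8; q6-y>q7; q7-x>q9; q7-y>q10; q8-x>q10; q8-y>q9; q9-x>q11; q9-y>q12; q10-x>q12; q10-y>q11; q11-x>q12; q11-y>q11; q12-x>q11; q12-y>q12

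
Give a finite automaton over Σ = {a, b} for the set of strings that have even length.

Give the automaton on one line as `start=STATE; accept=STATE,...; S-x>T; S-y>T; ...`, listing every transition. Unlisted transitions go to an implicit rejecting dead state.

Only the length mod 2 matters, so use a 2-cycle: from any state, every input symbol moves to the next state, wrapping S1 back to S0. Mark S0 accepting.
With 2 states:
        a   b  
>* S0   S1  S1 
   S1   S0  S0 
(> = start, * = accepting)

start=S0; accept=S0; S0-a>S1; S0-b>S1; S1-a>S0; S1-b>S0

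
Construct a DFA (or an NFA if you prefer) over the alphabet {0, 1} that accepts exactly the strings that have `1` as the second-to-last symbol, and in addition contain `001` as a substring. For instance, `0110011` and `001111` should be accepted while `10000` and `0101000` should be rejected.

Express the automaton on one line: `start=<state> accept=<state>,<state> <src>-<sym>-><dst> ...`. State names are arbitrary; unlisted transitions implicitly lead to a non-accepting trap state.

start=S0 accept=S8,S9 S0-0->S1 S0-1->S2 S1-0->S3 S1-1->S4 S2-0->S5 S2-1->S6 S3-0->S3 S3-1->S7 S4-0->S5 S4-1->S6 S5-0->S3 S5-1->S4 S6-0->S5 S6-1->S6 S7-0->S8 S7-1->S9 S8-0->S10 S8-1->S7 S9-0->S8 S9-1->S9 S10-0->S10 S10-1->S7

Handle the two conditions separately and then intersect. One (7 states) tracks the last 2 symbols read; the other (4 states) tracks whether and how much of `001` has been seen. Each combined state is a pair, one component from each; accept when both components accept.
With 11 states:
          0    1  
>  S0     S1   S2 
   S1     S3   S4 
   S2     S5   S6 
   S3     S3   S7 
   S4     S5   S6 
   S5     S3   S4 
   S6     S5   S6 
   S7     S8   S9 
 * S8    S10   S7 
 * S9     S8   S9 
   S10   S10   S7 
(> = start, * = accepting)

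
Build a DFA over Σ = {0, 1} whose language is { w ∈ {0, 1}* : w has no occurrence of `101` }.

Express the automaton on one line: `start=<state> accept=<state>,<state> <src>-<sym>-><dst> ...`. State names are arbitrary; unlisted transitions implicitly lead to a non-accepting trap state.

Track partial matches of the forbidden pattern `101`. State s3 is a dead state reached once `101` has occurred; every other state accepts. s0 means no part of `101` is currently matched.
        0   1  
>* s0   s0  s1 
 * s1   s2  s1 
 * s2   s0  s3 
   s3   s3  s3 
(> = start, * = accepting)

start=s0 accept=s0,s1,s2 s0-0->s0 s0-1->s1 s1-0->s2 s1-1->s1 s2-0->s0 s2-1->s3 s3-0->s3 s3-1->s3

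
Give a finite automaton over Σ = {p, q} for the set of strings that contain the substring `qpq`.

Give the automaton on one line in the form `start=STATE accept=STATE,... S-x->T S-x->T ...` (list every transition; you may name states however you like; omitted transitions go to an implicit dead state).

States S0..S2 record the length of the longest prefix of `qpq` that matches the current input suffix. Reaching S3 means `qpq` has been seen, and we stay there forever. Accept from S3.
With 4 states:
        p   q  
>  S0   S0  S1 
   S1   S2  S1 
   S2   S0  S3 
 * S3   S3  S3 
(> = start, * = accepting)

start=S0 accept=S3 S0-p->S0 S0-q->S1 S1-p->S2 S1-q->S1 S2-p->S0 S2-q->S3 S3-p->S3 S3-q->S3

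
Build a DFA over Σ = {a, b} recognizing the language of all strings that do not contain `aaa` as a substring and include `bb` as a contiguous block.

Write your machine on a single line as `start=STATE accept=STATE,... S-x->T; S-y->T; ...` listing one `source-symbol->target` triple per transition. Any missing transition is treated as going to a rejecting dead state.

start=s0; accept=s4,s6,s7; s0-a->s1; s0-b->s2; s1-a->s3; s1-b->s2; s2-a->s1; s2-b->s4; s3-a->s5; s3-b->s2; s4-a->s6; s4-b->s4; s5-a->s5; s5-b->s5; s6-a->s7; s6-b->s4; s7-a->s5; s7-b->s4

Build one automaton per condition and run them in lockstep. The first has 4 states tracking partial matches of the forbidden pattern `aaa`; the second has 3 states tracking whether and how much of `bb` has been seen. A product state is a pair (one from each), accepting exactly when both do. Equivalent product states are then merged.
An 8-state machine:
        a   b  
>  s0   s1  s2 
   s1   s3  s2 
   s2   s1  s4 
   s3   s5  s2 
 * s4   s6  s4 
   s5   s5  s5 
 * s6   s7  s4 
 * s7   s5  s4 
(> = start, * = accepting)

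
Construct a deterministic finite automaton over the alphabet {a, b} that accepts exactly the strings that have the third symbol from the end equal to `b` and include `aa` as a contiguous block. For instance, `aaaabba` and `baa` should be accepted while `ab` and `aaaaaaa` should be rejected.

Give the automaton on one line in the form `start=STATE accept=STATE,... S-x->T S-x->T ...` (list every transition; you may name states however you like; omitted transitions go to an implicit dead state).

Run two small machines in parallel and take their product. One (15 states) tracks the last 3 symbols read; the other (3 states) tracks whether and how much of `aa` has been seen. Each combined state is a pair, one component from each; accept when both components accept.
With 20 states:
          a    b  
>  S0     S1   S2 
   S1     S3   S4 
   S2     S5   S6 
   S3     S7   S8 
   S4     S9  S10 
   S5    S11  S12 
   S6    S13  S14 
   S7     S7   S8 
   S8    S15  S16 
   S9    S11  S12 
   S10   S13  S14 
 * S11    S7   S8 
   S12    S9  S10 
   S13   S11  S12 
   S14   S13  S14 
   S15   S11  S17 
   S16   S18  S19 
 * S17   S15  S16 
 * S18   S11  S17 
 * S19   S18  S19 
(> = start, * = accepting)

start=S0 accept=S11,S17,S18,S19 S0-a->S1 S0-b->S2 S1-a->S3 S1-b->S4 S2-a->S5 S2-b->S6 S3-a->S7 S3-b->S8 S4-a->S9 S4-b->S10 S5-a->S11 S5-b->S12 S6-a->S13 S6-b->S14 S7-a->S7 S7-b->S8 S8-a->S15 S8-b->S16 S9-a->S11 S9-b->S12 S10-a->S13 S10-b->S14 S11-a->S7 S11-b->S8 S12-a->S9 S12-b->S10 S13-a->S11 S13-b->S12 S14-a->S13 S14-b->S14 S15-a->S11 S15-b->S17 S16-a->S18 S16-b->S19 S17-a->S15 S17-b->S16 S18-a->S11 S18-b->S17 S19-a->S18 S19-b->S19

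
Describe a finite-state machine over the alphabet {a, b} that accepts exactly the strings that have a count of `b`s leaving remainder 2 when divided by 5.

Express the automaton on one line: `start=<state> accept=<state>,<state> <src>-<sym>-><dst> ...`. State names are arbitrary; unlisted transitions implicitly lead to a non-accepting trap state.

start=q0 accept=q2 q0-a->q0 q0-b->q1 q1-a->q1 q1-b->q2 q2-a->q2 q2-b->q3 q3-a->q3 q3-b->q4 q4-a->q4 q4-b->q0

The only thing that matters is how many `b`s have appeared, reduced mod 5. Use one state per residue: q0 for 0, …, q4 for 4. Reading `b` moves to the next residue; anything else stays put. q2 is accepting.
        a   b  
>  q0   q0  q1 
   q1   q1  q2 
 * q2   q2  q3 
   q3   q3  q4 
   q4   q4  q0 
(> = start, * = accepting)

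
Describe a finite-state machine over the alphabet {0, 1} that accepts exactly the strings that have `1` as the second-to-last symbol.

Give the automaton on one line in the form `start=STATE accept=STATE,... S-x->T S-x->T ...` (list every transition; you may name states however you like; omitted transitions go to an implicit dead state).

start=q0 accept=q5,q6 q0-0->q1 q0-1->q2 q1-0->q3 q1-1->q4 q2-0->q5 q2-1->q6 q3-0->q3 q3-1->q4 q4-0->q5 q4-1->q6 q5-0->q3 q5-1->q4 q6-0->q5 q6-1->q6

Because acceptance depends on a position counted from the end, the machine has to buffer the most recent 2 symbols. Make each state the string of the last up-to-2 symbols read; on input `x` shift the window left and append `x`. Accept when the buffered window has length 2 and begins with `1`.
A 7-state machine:
        0   1  
>  q0   q1  q2 
   q1   q3  q4 
   q2   q5  q6 
   q3   q3  q4 
   q4   q5  q6 
 * q5   q3  q4 
 * q6   q5  q6 
(> = start, * = accepting)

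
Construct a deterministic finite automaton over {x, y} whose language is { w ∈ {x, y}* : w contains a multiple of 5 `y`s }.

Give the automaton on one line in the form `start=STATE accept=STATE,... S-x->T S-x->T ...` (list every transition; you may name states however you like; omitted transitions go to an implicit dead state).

start=q0 accept=q0 q0-x->q0 q0-y->q1 q1-x->q1 q1-y->q2 q2-x->q2 q2-y->q3 q3-x->q3 q3-y->q4 q4-x->q4 q4-y->q0

Keep the running count of `y`s modulo 5: each `y` advances along the cycle q0 → q1 → q2 → q3 → q4 → q0 while other symbols loop. Accept at q0.
5 states suffice.
        x   y  
>* q0   q0  q1 
   q1   q1  q2 
   q2   q2  q3 
   q3   q3  q4 
   q4   q4  q0 
(> = start, * = accepting)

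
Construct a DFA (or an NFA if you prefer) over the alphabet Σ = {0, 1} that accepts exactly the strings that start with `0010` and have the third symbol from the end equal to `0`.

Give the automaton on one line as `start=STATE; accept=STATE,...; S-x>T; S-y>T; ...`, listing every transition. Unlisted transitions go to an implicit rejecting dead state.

start=q0; accept=q16,q19,q20,q21; q0-0>q1; q0-1>q2; q1-0>q3; q1-1>q4; q2-0>q5; q2-1>q6; q3-0>q7; q3-1>q8; q4-0>q9; q4-1>q10; q5-0>q11; q5-1>q12; q6-0>q13; q6-1>q14; q7-0>q7; q7-1>q15; q8-0>q16; q8-1>q10; q9-0>q11; q9-1>q12; q10-0>q13; q10-1>q14; q11-0>q7; q11-1>q15; q12-0>q9; q12-1>q10; q13-0>q11; q13-1>q12; q14-0>q13; q14-1>q14; q15-0>q9; q15-1>q10; q16-0>q17; q16-1>q18; q17-0>q19; q17-1>q20; q18-0>q16; q18-1>q21; q19-0>q19; q19-1>q20; q20-0>q16; q20-1>q21; q21-0>q22; q21-1>q23; q22-0>q17; q22-1>q18; q23-0>q22; q23-1>q23

Build one automaton per condition and run them in lockstep. The first has 6 states tracking whether the input so far still matches the prefix `0010`; the second has 15 states tracking the last 3 symbols read. A product state is a pair (one from each), accepting exactly when both do.
          0    1  
>  q0     q1   q2 
   q1     q3   q4 
   q2     q5   q6 
   q3     q7   q8 
   q4     q9  q10 
   q5    q11  q12 
   q6    q13  q14 
   q7     q7  q15 
   q8    q16  q10 
   q9    q11  q12 
   q10   q13  q14 
   q11    q7  q15 
   q12    q9  q10 
   q13   q11  q12 
   q14   q13  q14 
   q15    q9  q10 
 * q16   q17  q18 
   q17   q19  q20 
   q18   q16  q21 
 * q19   q19  q20 
 * q20   q16  q21 
 * q21   q22  q23 
   q22   q17  q18 
   q23   q22  q23 
(> = start, * = accepting)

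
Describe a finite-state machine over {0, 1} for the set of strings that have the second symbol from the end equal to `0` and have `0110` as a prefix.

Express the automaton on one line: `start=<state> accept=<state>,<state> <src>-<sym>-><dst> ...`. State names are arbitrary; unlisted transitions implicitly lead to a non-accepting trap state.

Build one automaton per condition and run them in lockstep. One (7 states) tracks the last 2 symbols read; the other (6 states) tracks whether the input so far still matches the prefix `0110`. Each combined state is a pair, one component from each; accept when both components accept.
With 13 states:
          0    1  
>  S0     S1   S2 
   S1     S3   S4 
   S2     S5   S6 
   S3     S3   S7 
   S4     S5   S8 
   S5     S3   S7 
   S6     S5   S6 
   S7     S5   S6 
   S8     S9   S6 
   S9    S10  S11 
 * S10   S10  S11 
 * S11    S9  S12 
   S12    S9  S12 
(> = start, * = accepting)

start=S0 accept=S10,S11 S0-0->S1 S0-1->S2 S1-0->S3 S1-1->S4 S2-0->S5 S2-1->S6 S3-0->S3 S3-1->S7 S4-0->S5 S4-1->S8 S5-0->S3 S5-1->S7 S6-0->S5 S6-1->S6 S7-0->S5 S7-1->S6 S8-0->S9 S8-1->S6 S9-0->S10 S9-1->S11 S10-0->S10 S10-1->S11 S11-0->S9 S11-1->S12 S12-0->S9 S12-1->S12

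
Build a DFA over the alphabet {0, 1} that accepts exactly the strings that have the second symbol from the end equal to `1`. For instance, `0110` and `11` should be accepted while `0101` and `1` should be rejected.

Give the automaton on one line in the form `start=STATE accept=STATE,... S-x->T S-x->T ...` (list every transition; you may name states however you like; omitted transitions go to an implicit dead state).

start=s0 accept=s5,s6 s0-0->s1 s0-1->s2 s1-0->s3 s1-1->s4 s2-0->s5 s2-1->s6 s3-0->s3 s3-1->s4 s4-0->s5 s4-1->s6 s5-0->s3 s5-1->s4 s6-0->s5 s6-1->s6

A DFA must remember the last 2 symbols (since which symbol is second-to-last isn't known until the input ends). Use one state per possible window of the last ≤2 symbols; accept from those whose window starts with `1`.
7 states suffice.
        0   1  
>  s0   s1  s2 
   s1   s3  s4 
   s2   s5  s6 
   s3   s3  s4 
   s4   s5  s6 
 * s5   s3  s4 
 * s6   s5  s6 
(> = start, * = accepting)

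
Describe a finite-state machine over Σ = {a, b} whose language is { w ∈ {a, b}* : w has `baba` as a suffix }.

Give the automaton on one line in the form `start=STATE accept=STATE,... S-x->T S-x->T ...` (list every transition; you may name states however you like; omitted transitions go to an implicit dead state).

Remember how much of `baba` the current input suffix matches. State s0 means no match yet; s1 means the last symbol is `b`; s2 means the last 2 symbols are `ba`; s3 means the last 3 symbols are `bab`; s4 means the last 4 symbols are `baba`. Only s4 accepts. On a mismatch, fall back to the longest proper suffix that is still a prefix of `baba`.
A 5-state machine:
        a   b  
>  s0   s0  s1 
   s1   s2  s1 
   s2   s0  s3 
   s3   s4  s1 
 * s4   s0  s3 
(> = start, * = accepting)

start=s0 accept=s4 s0-a->s0 s0-b->s1 s1-a->s2 s1-b->s1 s2-a->s0 s2-b->s3 s3-a->s4 s3-b->s1 s4-a->s0 s4-b->s3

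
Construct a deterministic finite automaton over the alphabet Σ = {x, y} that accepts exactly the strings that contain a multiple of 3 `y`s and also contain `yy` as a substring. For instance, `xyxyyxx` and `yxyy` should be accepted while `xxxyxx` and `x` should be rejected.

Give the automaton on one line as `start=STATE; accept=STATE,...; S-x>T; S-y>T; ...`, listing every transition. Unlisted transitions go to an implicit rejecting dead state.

start=s0; accept=s5; s0-x>s0; s0-y>s1; s1-x>s2; s1-y>s3; s2-x>s2; s2-y>s4; s3-x>s3; s3-y>s5; s4-x>s6; s4-y>s5; s5-x>s5; s5-y>s7; s6-x>s6; s6-y>s8; s7-x>s7; s7-y>s3; s8-x>s0; s8-y>s7

Build one automaton per condition and run them in lockstep. One (3 states) tracks the count of `y`s modulo 3; the other (3 states) tracks whether and how much of `yy` has been seen. Each combined state is a pair, one component from each; accept when both components accept.
A 9-state machine:
        x   y  
>  s0   s0  s1 
   s1   s2  s3 
   s2   s2  s4 
   s3   s3  s5 
   s4   s6  s5 
 * s5   s5  s7 
   s6   s6  s8 
   s7   s7  s3 
   s8   s0  s7 
(> = start, * = accepting)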